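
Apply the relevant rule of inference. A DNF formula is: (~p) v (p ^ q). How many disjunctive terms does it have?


A DNF formula is a disjunction of terms (conjunctions).
Terms are separated by v.
Counting the disjuncts: 2 terms.

2


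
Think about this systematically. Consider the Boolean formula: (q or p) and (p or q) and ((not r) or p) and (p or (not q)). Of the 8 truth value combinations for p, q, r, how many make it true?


Evaluate all 8 assignments for p, q, r:
p=0, q=0, r=0: 0
p=0, q=0, r=1: 0
p=0, q=1, r=0: 0
p=0, q=1, r=1: 0
p=1, q=0, r=0: 1
p=1, q=0, r=1: 1
p=1, q=1, r=0: 1
p=1, q=1, r=1: 1
Satisfying count = 4

4


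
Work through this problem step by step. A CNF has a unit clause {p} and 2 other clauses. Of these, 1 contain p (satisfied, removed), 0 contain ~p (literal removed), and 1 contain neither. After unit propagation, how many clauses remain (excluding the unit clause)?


Satisfied (removed): 1
Shortened (remain): 0
Unchanged (remain): 1
Remaining = 0 + 1 = 1

1


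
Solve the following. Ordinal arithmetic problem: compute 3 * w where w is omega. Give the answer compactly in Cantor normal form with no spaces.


Compute 3 * w.
Ordinal * is associative and left-distributive over +, but NOT commutative; for finite n>1, n*w = w but w*n stays w*n.
For finite n>0, n * w = sup{n*k : k<w} = w. So 3 * w = w.
Result = w

w


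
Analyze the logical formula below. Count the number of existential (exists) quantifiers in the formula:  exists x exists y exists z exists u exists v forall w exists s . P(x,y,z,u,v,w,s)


Quantifier prefix: exists x exists y exists z exists u exists v forall w exists s
Mark each quantifier type:
  E E E E E U E
Universal count = 1, Existential count = 6
Asked for existential (exists) quantifiers: 6

6


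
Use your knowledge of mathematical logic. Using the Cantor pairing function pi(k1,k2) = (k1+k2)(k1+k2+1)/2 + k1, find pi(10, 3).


k1 + k2 = 13
(k1+k2)(k1+k2+1)/2 = 13 * 14 / 2 = 91
pi = 91 + 10 = 101

101


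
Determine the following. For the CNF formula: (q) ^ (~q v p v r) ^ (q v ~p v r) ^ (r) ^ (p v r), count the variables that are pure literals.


Check each variable for pure literal status:
p: mixed (not pure)
q: mixed (not pure)
r: pure positive
Pure literal count = 1

1


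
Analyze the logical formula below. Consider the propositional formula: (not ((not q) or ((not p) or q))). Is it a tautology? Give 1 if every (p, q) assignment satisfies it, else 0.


Check all 4 assignments:
p=0, q=0: 0
p=0, q=1: 0
p=1, q=0: 0
p=1, q=1: 0
Satisfying count = 0/4.
Tautology iff count = 4: no.

0


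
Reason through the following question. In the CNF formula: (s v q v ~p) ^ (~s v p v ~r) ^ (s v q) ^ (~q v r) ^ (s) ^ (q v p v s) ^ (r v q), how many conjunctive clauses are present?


A CNF formula is a conjunction of clauses.
Clauses are separated by ^.
Counting the conjuncts: 7 clauses.

7


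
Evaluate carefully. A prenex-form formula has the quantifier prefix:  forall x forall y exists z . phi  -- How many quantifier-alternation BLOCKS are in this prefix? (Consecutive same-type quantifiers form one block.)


Quantifier-type sequence: A A E  (A=forall, E=exists)
Group into maximal same-type runs:
  Ax2 | Ex1
Number of blocks = 2

2


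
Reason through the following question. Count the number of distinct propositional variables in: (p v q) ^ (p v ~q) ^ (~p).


Identify each variable that appears in the formula.
Variables found: p, q
Count = 2

2


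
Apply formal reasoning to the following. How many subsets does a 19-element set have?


The power set of a set with n elements has 2^n elements.
|P(S)| = 2^19 = 524288

524288


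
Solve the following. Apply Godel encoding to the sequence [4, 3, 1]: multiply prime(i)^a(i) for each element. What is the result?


Encode each element as an exponent of the corresponding prime:
  2^4 = 16
  3^3 = 27
  5^1 = 5
Product = 16 * 27 * 5 = 2160

2160


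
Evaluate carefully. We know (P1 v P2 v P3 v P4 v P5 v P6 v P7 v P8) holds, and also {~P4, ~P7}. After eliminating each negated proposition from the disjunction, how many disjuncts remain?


Original disjuncts (8): P1, P2, P3, P4, P5, P6, P7, P8
Negated (eliminate): ~P4, ~P7
Remaining disjuncts: P1, P2, P3, P5, P6, P8
Count = 8 - 2 = 6

6


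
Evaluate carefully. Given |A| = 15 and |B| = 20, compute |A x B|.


The Cartesian product A x B contains all ordered pairs (a, b).
|A x B| = |A| * |B| = 15 * 20 = 300

300


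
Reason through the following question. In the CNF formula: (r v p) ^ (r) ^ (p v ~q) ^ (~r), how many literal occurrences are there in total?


Counting literals in each clause:
Clause 1: 2 literal(s)
Clause 2: 1 literal(s)
Clause 3: 2 literal(s)
Clause 4: 1 literal(s)
Total = 6

6


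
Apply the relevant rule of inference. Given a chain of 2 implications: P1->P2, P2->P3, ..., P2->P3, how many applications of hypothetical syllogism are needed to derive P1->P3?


With 2 implications in a chain connecting 3 propositions:
P1->P2, P2->P3, ..., P2->P3
Steps needed = (number of implications) - 1 = 2 - 1 = 1

1


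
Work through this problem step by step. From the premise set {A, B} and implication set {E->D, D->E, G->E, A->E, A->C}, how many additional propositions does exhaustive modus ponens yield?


Initial facts: {A, B}
Apply modus ponens to closure:
  A and A->E  =>  E
  A and A->C  =>  C
  E and E->D  =>  D
Final known: {A, B, C, D, E}
New propositions: {C, D, E}
Count = 3

3


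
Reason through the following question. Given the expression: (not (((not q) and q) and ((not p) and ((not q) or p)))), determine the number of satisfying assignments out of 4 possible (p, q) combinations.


Check all 4 assignments:
p=0, q=0: 1
p=0, q=1: 1
p=1, q=0: 1
p=1, q=1: 1
Count of True = 4

4


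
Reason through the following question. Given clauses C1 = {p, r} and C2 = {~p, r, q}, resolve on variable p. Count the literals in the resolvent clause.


Remove p from C1 and ~p from C2.
C1 remainder: {r}
C2 remainder: {r, q}
Union (resolvent): {q, r}
Resolvent has 2 literal(s).

2


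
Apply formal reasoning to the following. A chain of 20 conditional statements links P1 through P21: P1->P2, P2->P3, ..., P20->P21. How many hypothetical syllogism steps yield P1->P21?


With 20 implications in a chain connecting 21 propositions:
P1->P2, P2->P3, ..., P20->P21
Steps needed = (number of implications) - 1 = 20 - 1 = 19

19


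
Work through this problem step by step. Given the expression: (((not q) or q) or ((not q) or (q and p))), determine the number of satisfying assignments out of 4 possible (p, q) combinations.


Check all 4 assignments:
p=0, q=0: 1
p=0, q=1: 1
p=1, q=0: 1
p=1, q=1: 1
Count of True = 4

4


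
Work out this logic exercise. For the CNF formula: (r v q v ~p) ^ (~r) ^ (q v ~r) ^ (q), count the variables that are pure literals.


Check each variable for pure literal status:
p: pure negative
q: pure positive
r: mixed (not pure)
Pure literal count = 2

2


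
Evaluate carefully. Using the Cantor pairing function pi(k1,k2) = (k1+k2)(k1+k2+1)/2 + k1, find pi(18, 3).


k1 + k2 = 21
(k1+k2)(k1+k2+1)/2 = 21 * 22 / 2 = 231
pi = 231 + 18 = 249

249


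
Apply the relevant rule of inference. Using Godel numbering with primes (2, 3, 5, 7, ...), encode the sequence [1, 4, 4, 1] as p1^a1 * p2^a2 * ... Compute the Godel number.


Encode each element as an exponent of the corresponding prime:
  2^1 = 2
  3^4 = 81
  5^4 = 625
  7^1 = 7
Product = 2 * 81 * 625 * 7 = 708750

708750


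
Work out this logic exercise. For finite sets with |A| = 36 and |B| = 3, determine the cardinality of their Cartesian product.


The Cartesian product A x B contains all ordered pairs (a, b).
|A x B| = |A| * |B| = 36 * 3 = 108

108


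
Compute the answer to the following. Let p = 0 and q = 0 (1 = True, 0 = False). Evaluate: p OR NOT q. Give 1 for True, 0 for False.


p = 0, q = 0
Operation: p OR NOT q
Evaluate: 0 OR NOT 0 = 1

1


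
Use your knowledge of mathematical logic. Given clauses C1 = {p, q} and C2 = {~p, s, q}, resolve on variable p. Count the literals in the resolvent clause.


Remove p from C1 and ~p from C2.
C1 remainder: {q}
C2 remainder: {s, q}
Union (resolvent): {q, s}
Resolvent has 2 literal(s).

2


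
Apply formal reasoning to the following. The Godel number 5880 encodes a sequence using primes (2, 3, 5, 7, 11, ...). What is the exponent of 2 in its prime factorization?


Factorize 5880 by dividing by 2 repeatedly.
Division steps: 2 divides 5880 exactly 3 time(s).
Exponent of 2 = 3

3


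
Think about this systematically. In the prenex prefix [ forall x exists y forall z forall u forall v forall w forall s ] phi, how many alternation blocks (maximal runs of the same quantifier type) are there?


Quantifier-type sequence: A E A A A A A  (A=forall, E=exists)
Group into maximal same-type runs:
  Ax1 | Ex1 | Ax5
Number of blocks = 3

3


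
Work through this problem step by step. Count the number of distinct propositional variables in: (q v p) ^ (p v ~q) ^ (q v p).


Identify each variable that appears in the formula.
Variables found: p, q
Count = 2

2


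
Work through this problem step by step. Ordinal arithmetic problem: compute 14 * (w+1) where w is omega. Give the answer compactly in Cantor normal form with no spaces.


Compute 14 * (w+1).
Ordinal * is associative and left-distributive over +, but NOT commutative; for finite n>1, n*w = w but w*n stays w*n.
By left-distributivity: 14 * (w+1) = 14*w + 14*1 = w + 14 = w+14.
Result = w+14

w+14


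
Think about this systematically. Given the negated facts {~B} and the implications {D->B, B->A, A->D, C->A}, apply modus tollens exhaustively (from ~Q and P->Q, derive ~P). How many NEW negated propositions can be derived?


Initial negated facts: {~B}
Apply modus tollens to closure:
  ~B and D->B  =>  ~D
  ~D and A->D  =>  ~A
  ~A and C->A  =>  ~C
Final negated: {~A, ~B, ~C, ~D}
New negations: {~A, ~C, ~D}
Count = 3

3


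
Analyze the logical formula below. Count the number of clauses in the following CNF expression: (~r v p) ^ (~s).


A CNF formula is a conjunction of clauses.
Clauses are separated by ^.
Counting the conjuncts: 2 clauses.

2


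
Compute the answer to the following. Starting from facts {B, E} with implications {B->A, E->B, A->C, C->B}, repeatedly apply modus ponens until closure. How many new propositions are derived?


Initial facts: {B, E}
Apply modus ponens to closure:
  B and B->A  =>  A
  A and A->C  =>  C
Final known: {A, B, C, E}
New propositions: {A, C}
Count = 2

2


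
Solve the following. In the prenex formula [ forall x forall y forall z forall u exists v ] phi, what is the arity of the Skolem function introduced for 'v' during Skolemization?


Quantifier prefix: forall x forall y forall z forall u exists v
'v' is existentially quantified at position 5.
Universal variables preceding it: x, y, z, u
Skolem function arity = 4

4


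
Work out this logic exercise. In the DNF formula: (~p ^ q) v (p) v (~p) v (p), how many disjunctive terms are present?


A DNF formula is a disjunction of terms (conjunctions).
Terms are separated by v.
Counting the disjuncts: 4 terms.

4


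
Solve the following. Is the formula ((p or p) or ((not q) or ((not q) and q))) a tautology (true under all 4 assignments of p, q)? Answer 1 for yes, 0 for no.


Check all 4 assignments:
p=0, q=0: 1
p=0, q=1: 0
p=1, q=0: 1
p=1, q=1: 1
Satisfying count = 3/4.
Tautology iff count = 4: no.

0


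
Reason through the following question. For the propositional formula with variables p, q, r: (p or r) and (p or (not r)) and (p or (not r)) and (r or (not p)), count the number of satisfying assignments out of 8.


Evaluate all 8 assignments for p, q, r:
p=0, q=0, r=0: 0
p=0, q=0, r=1: 0
p=0, q=1, r=0: 0
p=0, q=1, r=1: 0
p=1, q=0, r=0: 0
p=1, q=0, r=1: 1
p=1, q=1, r=0: 0
p=1, q=1, r=1: 1
Satisfying count = 2

2


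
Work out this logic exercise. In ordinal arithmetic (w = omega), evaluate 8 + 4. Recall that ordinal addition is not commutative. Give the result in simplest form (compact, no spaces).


Compute 8 + 4.
Ordinal + is associative but NOT commutative; for finite n>0, n + w = w but w + n stays w+n.
Both operands finite; ordinal + agrees with natural +: 8 + 4 = 12.
Result = 12

12


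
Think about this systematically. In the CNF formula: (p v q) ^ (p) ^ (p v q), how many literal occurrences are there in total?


Counting literals in each clause:
Clause 1: 2 literal(s)
Clause 2: 1 literal(s)
Clause 3: 2 literal(s)
Total = 5

5


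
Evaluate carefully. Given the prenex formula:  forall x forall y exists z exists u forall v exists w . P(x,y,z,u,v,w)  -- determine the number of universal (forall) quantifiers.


Quantifier prefix: forall x forall y exists z exists u forall v exists w
Mark each quantifier type:
  U U E E U E
Universal count = 3, Existential count = 3
Asked for universal (forall) quantifiers: 3

3


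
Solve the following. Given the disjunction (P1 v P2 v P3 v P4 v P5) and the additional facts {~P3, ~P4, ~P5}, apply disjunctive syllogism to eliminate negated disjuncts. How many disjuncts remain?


Original disjuncts (5): P1, P2, P3, P4, P5
Negated (eliminate): ~P3, ~P4, ~P5
Remaining disjuncts: P1, P2
Count = 5 - 3 = 2

2


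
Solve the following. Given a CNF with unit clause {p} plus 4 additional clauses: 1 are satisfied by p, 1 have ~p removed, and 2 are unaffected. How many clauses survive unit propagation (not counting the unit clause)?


Satisfied (removed): 1
Shortened (remain): 1
Unchanged (remain): 2
Remaining = 1 + 2 = 3

3


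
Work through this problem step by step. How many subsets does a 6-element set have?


The power set of a set with n elements has 2^n elements.
|P(S)| = 2^6 = 64

64


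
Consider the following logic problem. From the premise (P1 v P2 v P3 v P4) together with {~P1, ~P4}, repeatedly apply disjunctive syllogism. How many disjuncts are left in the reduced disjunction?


Original disjuncts (4): P1, P2, P3, P4
Negated (eliminate): ~P1, ~P4
Remaining disjuncts: P2, P3
Count = 4 - 2 = 2

2


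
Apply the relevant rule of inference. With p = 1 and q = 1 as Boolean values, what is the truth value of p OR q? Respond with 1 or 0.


p = 1, q = 1
Operation: p OR q
Evaluate: 1 OR 1 = 1

1


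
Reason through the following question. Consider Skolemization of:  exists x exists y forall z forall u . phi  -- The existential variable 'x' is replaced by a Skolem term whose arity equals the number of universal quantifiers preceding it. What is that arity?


Quantifier prefix: exists x exists y forall z forall u
'x' is existentially quantified at position 1.
No universal quantifiers precede it.
Skolem function arity = 0 (a Skolem constant)

0


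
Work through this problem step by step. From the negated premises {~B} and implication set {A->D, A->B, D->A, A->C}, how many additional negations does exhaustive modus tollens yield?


Initial negated facts: {~B}
Apply modus tollens to closure:
  ~B and A->B  =>  ~A
  ~A and D->A  =>  ~D
Final negated: {~A, ~B, ~D}
New negations: {~A, ~D}
Count = 2

2


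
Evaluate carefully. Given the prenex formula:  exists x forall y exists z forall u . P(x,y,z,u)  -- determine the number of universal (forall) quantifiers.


Quantifier prefix: exists x forall y exists z forall u
Mark each quantifier type:
  E U E U
Universal count = 2, Existential count = 2
Asked for universal (forall) quantifiers: 2

2


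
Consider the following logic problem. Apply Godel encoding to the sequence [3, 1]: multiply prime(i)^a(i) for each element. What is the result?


Encode each element as an exponent of the corresponding prime:
  2^3 = 8
  3^1 = 3
Product = 8 * 3 = 24

24


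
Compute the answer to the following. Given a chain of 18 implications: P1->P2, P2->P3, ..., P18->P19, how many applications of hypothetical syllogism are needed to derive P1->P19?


With 18 implications in a chain connecting 19 propositions:
P1->P2, P2->P3, ..., P18->P19
Steps needed = (number of implications) - 1 = 18 - 1 = 17

17


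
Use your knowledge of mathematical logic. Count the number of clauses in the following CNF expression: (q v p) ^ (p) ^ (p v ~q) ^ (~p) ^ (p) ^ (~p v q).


A CNF formula is a conjunction of clauses.
Clauses are separated by ^.
Counting the conjuncts: 6 clauses.

6


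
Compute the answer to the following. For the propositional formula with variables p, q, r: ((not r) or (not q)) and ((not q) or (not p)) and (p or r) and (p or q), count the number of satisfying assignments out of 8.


Evaluate all 8 assignments for p, q, r:
p=0, q=0, r=0: 0
p=0, q=0, r=1: 0
p=0, q=1, r=0: 0
p=0, q=1, r=1: 0
p=1, q=0, r=0: 1
p=1, q=0, r=1: 1
p=1, q=1, r=0: 0
p=1, q=1, r=1: 0
Satisfying count = 2

2


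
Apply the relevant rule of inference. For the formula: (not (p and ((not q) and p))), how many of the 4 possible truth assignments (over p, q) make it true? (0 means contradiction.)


Check all 4 assignments:
p=0, q=0: 1
p=0, q=1: 1
p=1, q=0: 0
p=1, q=1: 1
Count of True = 3

3


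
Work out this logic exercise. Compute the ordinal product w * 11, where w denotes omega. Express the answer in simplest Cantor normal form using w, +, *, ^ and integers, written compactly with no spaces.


Compute w * 11.
Ordinal * is associative and left-distributive over +, but NOT commutative; for finite n>1, n*w = w but w*n stays w*n.
w * 11 means 11 copies of w concatenated: w*11.
Result = w*11

w*11


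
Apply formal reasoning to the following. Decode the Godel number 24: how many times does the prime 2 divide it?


Factorize 24 by dividing by 2 repeatedly.
Division steps: 2 divides 24 exactly 3 time(s).
Exponent of 2 = 3

3


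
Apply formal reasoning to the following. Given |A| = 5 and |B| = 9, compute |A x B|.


The Cartesian product A x B contains all ordered pairs (a, b).
|A x B| = |A| * |B| = 5 * 9 = 45

45


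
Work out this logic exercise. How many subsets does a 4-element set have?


The power set of a set with n elements has 2^n elements.
|P(S)| = 2^4 = 16

16


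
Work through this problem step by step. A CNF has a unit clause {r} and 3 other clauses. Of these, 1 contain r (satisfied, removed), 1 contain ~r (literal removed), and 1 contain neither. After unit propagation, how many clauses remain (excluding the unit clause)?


Satisfied (removed): 1
Shortened (remain): 1
Unchanged (remain): 1
Remaining = 1 + 1 = 2

2


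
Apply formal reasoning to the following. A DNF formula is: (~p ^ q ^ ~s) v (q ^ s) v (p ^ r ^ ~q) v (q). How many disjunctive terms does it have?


A DNF formula is a disjunction of terms (conjunctions).
Terms are separated by v.
Counting the disjuncts: 4 terms.

4


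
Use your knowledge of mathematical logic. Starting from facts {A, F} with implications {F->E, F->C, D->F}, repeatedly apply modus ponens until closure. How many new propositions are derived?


Initial facts: {A, F}
Apply modus ponens to closure:
  F and F->E  =>  E
  F and F->C  =>  C
Final known: {A, C, E, F}
New propositions: {C, E}
Count = 2

2


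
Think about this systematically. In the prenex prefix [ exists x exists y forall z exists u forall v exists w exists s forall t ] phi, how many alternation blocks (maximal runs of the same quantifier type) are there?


Quantifier-type sequence: E E A E A E E A  (A=forall, E=exists)
Group into maximal same-type runs:
  Ex2 | Ax1 | Ex1 | Ax1 | Ex2 | Ax1
Number of blocks = 6

6


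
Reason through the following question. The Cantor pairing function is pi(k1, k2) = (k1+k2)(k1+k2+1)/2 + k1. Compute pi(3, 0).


k1 + k2 = 3
(k1+k2)(k1+k2+1)/2 = 3 * 4 / 2 = 6
pi = 6 + 3 = 9

9


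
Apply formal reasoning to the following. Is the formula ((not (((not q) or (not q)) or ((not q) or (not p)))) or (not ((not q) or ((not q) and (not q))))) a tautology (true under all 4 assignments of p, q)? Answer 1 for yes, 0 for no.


Check all 4 assignments:
p=0, q=0: 0
p=0, q=1: 1
p=1, q=0: 0
p=1, q=1: 1
Satisfying count = 2/4.
Tautology iff count = 4: no.

0


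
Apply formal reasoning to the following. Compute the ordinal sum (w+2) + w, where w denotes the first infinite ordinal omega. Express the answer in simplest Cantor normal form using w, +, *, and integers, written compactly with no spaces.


Compute (w+2) + w.
Ordinal + is associative but NOT commutative; for finite n>0, n + w = w but w + n stays w+n.
(w+2) + w = w + (2+w) = w + w = w*2 (the finite tail 2 is absorbed by the right w).
Result = w*2

w*2


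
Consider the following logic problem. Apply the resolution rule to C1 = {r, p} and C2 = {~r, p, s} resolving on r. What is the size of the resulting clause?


Remove r from C1 and ~r from C2.
C1 remainder: {p}
C2 remainder: {p, s}
Union (resolvent): {p, s}
Resolvent has 2 literal(s).

2


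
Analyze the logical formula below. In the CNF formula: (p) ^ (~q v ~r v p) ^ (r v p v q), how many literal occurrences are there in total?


Counting literals in each clause:
Clause 1: 1 literal(s)
Clause 2: 3 literal(s)
Clause 3: 3 literal(s)
Total = 7

7


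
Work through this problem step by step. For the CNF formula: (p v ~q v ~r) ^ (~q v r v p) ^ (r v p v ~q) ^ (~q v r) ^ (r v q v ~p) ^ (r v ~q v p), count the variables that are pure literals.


Check each variable for pure literal status:
p: mixed (not pure)
q: mixed (not pure)
r: mixed (not pure)
Pure literal count = 0

0


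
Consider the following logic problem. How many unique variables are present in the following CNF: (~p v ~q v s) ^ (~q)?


Identify each variable that appears in the formula.
Variables found: p, q, s
Count = 3

3


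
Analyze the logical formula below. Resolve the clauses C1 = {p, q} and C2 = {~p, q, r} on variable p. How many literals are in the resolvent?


Remove p from C1 and ~p from C2.
C1 remainder: {q}
C2 remainder: {q, r}
Union (resolvent): {q, r}
Resolvent has 2 literal(s).

2


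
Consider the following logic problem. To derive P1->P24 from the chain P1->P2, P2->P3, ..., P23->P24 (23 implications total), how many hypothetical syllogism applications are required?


With 23 implications in a chain connecting 24 propositions:
P1->P2, P2->P3, ..., P23->P24
Steps needed = (number of implications) - 1 = 23 - 1 = 22

22


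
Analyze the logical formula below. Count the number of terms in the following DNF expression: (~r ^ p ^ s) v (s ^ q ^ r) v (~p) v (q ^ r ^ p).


A DNF formula is a disjunction of terms (conjunctions).
Terms are separated by v.
Counting the disjuncts: 4 terms.

4


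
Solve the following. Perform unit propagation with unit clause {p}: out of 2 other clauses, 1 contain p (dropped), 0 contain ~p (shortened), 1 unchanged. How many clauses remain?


Satisfied (removed): 1
Shortened (remain): 0
Unchanged (remain): 1
Remaining = 0 + 1 = 1

1


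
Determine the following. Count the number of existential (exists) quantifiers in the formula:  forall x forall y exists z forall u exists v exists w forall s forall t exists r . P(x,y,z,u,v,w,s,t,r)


Quantifier prefix: forall x forall y exists z forall u exists v exists w forall s forall t exists r
Mark each quantifier type:
  U U E U E E U U E
Universal count = 5, Existential count = 4
Asked for existential (exists) quantifiers: 4

4


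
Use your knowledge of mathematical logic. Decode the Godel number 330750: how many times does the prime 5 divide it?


Factorize 330750 by dividing by 5 repeatedly.
Division steps: 5 divides 330750 exactly 3 time(s).
Exponent of 5 = 3

3


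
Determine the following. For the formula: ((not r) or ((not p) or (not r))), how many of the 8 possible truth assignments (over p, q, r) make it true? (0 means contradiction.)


Check all 8 assignments:
p=0, q=0, r=0: 1
p=0, q=0, r=1: 1
p=0, q=1, r=0: 1
p=0, q=1, r=1: 1
p=1, q=0, r=0: 1
p=1, q=0, r=1: 0
p=1, q=1, r=0: 1
p=1, q=1, r=1: 0
Count of True = 6

6


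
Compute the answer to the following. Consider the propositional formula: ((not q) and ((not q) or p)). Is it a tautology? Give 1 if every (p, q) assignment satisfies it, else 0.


Check all 4 assignments:
p=0, q=0: 1
p=0, q=1: 0
p=1, q=0: 1
p=1, q=1: 0
Satisfying count = 2/4.
Tautology iff count = 4: no.

0


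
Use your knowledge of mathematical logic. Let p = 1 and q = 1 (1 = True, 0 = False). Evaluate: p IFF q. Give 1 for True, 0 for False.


p = 1, q = 1
Operation: p IFF q
Evaluate: 1 IFF 1 = 1

1


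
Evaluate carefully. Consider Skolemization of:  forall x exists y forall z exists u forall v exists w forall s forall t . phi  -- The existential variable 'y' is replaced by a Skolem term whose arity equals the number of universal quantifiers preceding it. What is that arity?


Quantifier prefix: forall x exists y forall z exists u forall v exists w forall s forall t
'y' is existentially quantified at position 2.
Universal variables preceding it: x
Skolem function arity = 1

1


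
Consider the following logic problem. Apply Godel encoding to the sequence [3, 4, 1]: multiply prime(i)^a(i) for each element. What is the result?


Encode each element as an exponent of the corresponding prime:
  2^3 = 8
  3^4 = 81
  5^1 = 5
Product = 8 * 81 * 5 = 3240

3240


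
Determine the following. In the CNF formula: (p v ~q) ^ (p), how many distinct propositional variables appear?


Identify each variable that appears in the formula.
Variables found: p, q
Count = 2

2


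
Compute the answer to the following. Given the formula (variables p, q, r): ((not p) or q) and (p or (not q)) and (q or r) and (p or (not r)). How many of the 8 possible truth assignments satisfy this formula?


Evaluate all 8 assignments for p, q, r:
p=0, q=0, r=0: 0
p=0, q=0, r=1: 0
p=0, q=1, r=0: 0
p=0, q=1, r=1: 0
p=1, q=0, r=0: 0
p=1, q=0, r=1: 0
p=1, q=1, r=0: 1
p=1, q=1, r=1: 1
Satisfying count = 2

2


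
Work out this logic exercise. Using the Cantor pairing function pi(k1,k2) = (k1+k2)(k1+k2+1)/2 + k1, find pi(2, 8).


k1 + k2 = 10
(k1+k2)(k1+k2+1)/2 = 10 * 11 / 2 = 55
pi = 55 + 2 = 57

57


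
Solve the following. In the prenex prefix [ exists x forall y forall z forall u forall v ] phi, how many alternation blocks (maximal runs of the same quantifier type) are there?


Quantifier-type sequence: E A A A A  (A=forall, E=exists)
Group into maximal same-type runs:
  Ex1 | Ax4
Number of blocks = 2

2


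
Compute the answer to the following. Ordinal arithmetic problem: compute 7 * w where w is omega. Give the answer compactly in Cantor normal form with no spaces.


Compute 7 * w.
Ordinal * is associative and left-distributive over +, but NOT commutative; for finite n>1, n*w = w but w*n stays w*n.
For finite n>0, n * w = sup{n*k : k<w} = w. So 7 * w = w.
Result = w

w


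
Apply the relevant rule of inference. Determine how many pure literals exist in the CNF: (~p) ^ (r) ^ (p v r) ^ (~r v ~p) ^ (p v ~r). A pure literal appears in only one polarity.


Check each variable for pure literal status:
p: mixed (not pure)
q: absent (not pure)
r: mixed (not pure)
Pure literal count = 0

0


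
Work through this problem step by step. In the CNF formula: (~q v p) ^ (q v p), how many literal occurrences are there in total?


Counting literals in each clause:
Clause 1: 2 literal(s)
Clause 2: 2 literal(s)
Total = 4

4


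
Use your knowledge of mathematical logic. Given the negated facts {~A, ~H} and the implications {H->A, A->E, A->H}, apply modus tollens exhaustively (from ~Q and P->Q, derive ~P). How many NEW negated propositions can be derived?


Initial negated facts: {~A, ~H}
Apply modus tollens to closure:
  (no implication fires)
Final negated: {~A, ~H}
New negations: {(none)}
Count = 0

0


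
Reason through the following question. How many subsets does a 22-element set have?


The power set of a set with n elements has 2^n elements.
|P(S)| = 2^22 = 4194304

4194304


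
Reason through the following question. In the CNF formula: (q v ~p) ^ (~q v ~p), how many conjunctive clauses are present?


A CNF formula is a conjunction of clauses.
Clauses are separated by ^.
Counting the conjuncts: 2 clauses.

2


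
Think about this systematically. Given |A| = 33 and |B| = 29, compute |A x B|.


The Cartesian product A x B contains all ordered pairs (a, b).
|A x B| = |A| * |B| = 33 * 29 = 957

957


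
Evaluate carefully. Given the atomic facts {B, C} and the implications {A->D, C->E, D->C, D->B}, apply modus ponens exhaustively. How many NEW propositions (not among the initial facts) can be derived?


Initial facts: {B, C}
Apply modus ponens to closure:
  C and C->E  =>  E
Final known: {B, C, E}
New propositions: {E}
Count = 1

1


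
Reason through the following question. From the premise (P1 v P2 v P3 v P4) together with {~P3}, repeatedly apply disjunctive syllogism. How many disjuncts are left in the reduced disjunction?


Original disjuncts (4): P1, P2, P3, P4
Negated (eliminate): ~P3
Remaining disjuncts: P1, P2, P4
Count = 4 - 1 = 3

3


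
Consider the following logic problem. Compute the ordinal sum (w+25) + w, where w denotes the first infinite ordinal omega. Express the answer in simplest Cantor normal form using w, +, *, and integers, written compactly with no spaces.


Compute (w+25) + w.
Ordinal + is associative but NOT commutative; for finite n>0, n + w = w but w + n stays w+n.
(w+25) + w = w + (25+w) = w + w = w*2 (the finite tail 25 is absorbed by the right w).
Result = w*2

w*2


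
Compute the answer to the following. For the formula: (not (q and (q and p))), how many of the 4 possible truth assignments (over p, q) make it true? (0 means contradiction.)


Check all 4 assignments:
p=0, q=0: 1
p=0, q=1: 1
p=1, q=0: 1
p=1, q=1: 0
Count of True = 3

3


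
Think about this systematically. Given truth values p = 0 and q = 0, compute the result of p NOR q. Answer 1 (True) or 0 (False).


p = 0, q = 0
Operation: p NOR q
Evaluate: 0 NOR 0 = 1

1


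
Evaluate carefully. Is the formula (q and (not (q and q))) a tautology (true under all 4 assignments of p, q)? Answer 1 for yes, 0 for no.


Check all 4 assignments:
p=0, q=0: 0
p=0, q=1: 0
p=1, q=0: 0
p=1, q=1: 0
Satisfying count = 0/4.
Tautology iff count = 4: no.

0


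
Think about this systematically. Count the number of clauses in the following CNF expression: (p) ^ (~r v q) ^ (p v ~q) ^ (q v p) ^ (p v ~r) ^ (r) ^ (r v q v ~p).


A CNF formula is a conjunction of clauses.
Clauses are separated by ^.
Counting the conjuncts: 7 clauses.

7


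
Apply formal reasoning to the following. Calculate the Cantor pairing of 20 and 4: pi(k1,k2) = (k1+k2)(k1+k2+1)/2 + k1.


k1 + k2 = 24
(k1+k2)(k1+k2+1)/2 = 24 * 25 / 2 = 300
pi = 300 + 20 = 320

320


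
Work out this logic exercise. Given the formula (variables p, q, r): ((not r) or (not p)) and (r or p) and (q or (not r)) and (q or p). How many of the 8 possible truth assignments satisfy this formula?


Evaluate all 8 assignments for p, q, r:
p=0, q=0, r=0: 0
p=0, q=0, r=1: 0
p=0, q=1, r=0: 0
p=0, q=1, r=1: 1
p=1, q=0, r=0: 1
p=1, q=0, r=1: 0
p=1, q=1, r=0: 1
p=1, q=1, r=1: 0
Satisfying count = 3

3


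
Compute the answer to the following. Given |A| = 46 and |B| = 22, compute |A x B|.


The Cartesian product A x B contains all ordered pairs (a, b).
|A x B| = |A| * |B| = 46 * 22 = 1012

1012


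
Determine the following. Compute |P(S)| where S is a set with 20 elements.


The power set of a set with n elements has 2^n elements.
|P(S)| = 2^20 = 1048576

1048576


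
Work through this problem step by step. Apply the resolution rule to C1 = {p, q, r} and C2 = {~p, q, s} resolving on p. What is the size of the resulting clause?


Remove p from C1 and ~p from C2.
C1 remainder: {q, r}
C2 remainder: {q, s}
Union (resolvent): {q, r, s}
Resolvent has 3 literal(s).

3


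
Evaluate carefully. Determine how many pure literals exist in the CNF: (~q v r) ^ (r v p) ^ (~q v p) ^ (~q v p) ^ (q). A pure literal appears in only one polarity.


Check each variable for pure literal status:
p: pure positive
q: mixed (not pure)
r: pure positive
Pure literal count = 2

2


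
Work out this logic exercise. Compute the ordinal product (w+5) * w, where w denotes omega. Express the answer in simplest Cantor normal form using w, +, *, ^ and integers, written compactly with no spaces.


Compute (w+5) * w.
Ordinal * is associative and left-distributive over +, but NOT commutative; for finite n>1, n*w = w but w*n stays w*n.
(w+5) * w = sup{(w+5)*k : k<w} = sup{w*k+5} = w^2 (the +5 tail is absorbed in the limit).
Result = w^2

w^2


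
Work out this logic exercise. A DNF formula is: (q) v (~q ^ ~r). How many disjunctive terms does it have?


A DNF formula is a disjunction of terms (conjunctions).
Terms are separated by v.
Counting the disjuncts: 2 terms.

2


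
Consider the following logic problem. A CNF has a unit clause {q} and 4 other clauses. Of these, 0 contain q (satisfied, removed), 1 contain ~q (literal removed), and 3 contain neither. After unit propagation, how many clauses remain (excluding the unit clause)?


Satisfied (removed): 0
Shortened (remain): 1
Unchanged (remain): 3
Remaining = 1 + 3 = 4

4


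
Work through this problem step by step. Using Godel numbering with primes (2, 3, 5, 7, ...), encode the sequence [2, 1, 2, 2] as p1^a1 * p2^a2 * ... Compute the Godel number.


Encode each element as an exponent of the corresponding prime:
  2^2 = 4
  3^1 = 3
  5^2 = 25
  7^2 = 49
Product = 4 * 3 * 25 * 49 = 14700

14700


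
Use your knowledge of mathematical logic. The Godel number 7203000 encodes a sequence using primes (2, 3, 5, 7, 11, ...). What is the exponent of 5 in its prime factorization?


Factorize 7203000 by dividing by 5 repeatedly.
Division steps: 5 divides 7203000 exactly 3 time(s).
Exponent of 5 = 3

3


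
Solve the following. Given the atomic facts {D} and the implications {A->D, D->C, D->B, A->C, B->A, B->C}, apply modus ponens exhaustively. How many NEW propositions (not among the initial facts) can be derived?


Initial facts: {D}
Apply modus ponens to closure:
  D and D->C  =>  C
  D and D->B  =>  B
  B and B->A  =>  A
Final known: {A, B, C, D}
New propositions: {A, B, C}
Count = 3

3


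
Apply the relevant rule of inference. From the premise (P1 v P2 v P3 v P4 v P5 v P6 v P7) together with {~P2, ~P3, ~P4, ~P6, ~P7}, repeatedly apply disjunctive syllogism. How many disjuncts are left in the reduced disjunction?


Original disjuncts (7): P1, P2, P3, P4, P5, P6, P7
Negated (eliminate): ~P2, ~P3, ~P4, ~P6, ~P7
Remaining disjuncts: P1, P5
Count = 7 - 5 = 2

2


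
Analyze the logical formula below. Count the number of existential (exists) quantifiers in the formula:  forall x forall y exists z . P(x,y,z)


Quantifier prefix: forall x forall y exists z
Mark each quantifier type:
  U U E
Universal count = 2, Existential count = 1
Asked for existential (exists) quantifiers: 1

1


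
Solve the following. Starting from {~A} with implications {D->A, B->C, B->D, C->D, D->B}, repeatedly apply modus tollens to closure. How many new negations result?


Initial negated facts: {~A}
Apply modus tollens to closure:
  ~A and D->A  =>  ~D
  ~D and B->D  =>  ~B
  ~D and C->D  =>  ~C
Final negated: {~A, ~B, ~C, ~D}
New negations: {~B, ~C, ~D}
Count = 3

3


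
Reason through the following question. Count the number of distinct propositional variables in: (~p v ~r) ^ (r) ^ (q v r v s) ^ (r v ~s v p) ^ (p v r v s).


Identify each variable that appears in the formula.
Variables found: p, q, r, s
Count = 4

4


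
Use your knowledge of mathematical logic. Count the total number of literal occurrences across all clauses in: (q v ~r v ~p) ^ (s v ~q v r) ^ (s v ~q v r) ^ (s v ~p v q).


Counting literals in each clause:
Clause 1: 3 literal(s)
Clause 2: 3 literal(s)
Clause 3: 3 literal(s)
Clause 4: 3 literal(s)
Total = 12

12


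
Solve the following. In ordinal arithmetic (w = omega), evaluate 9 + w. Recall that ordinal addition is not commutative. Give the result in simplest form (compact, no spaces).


Compute 9 + w.
Ordinal + is associative but NOT commutative; for finite n>0, n + w = w but w + n stays w+n.
Any finite left addend is absorbed by w on the right: 9 + w = w.
Result = w

w


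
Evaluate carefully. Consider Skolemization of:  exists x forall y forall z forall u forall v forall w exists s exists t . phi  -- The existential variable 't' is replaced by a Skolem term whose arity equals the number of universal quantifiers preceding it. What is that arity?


Quantifier prefix: exists x forall y forall z forall u forall v forall w exists s exists t
't' is existentially quantified at position 8.
Universal variables preceding it: y, z, u, v, w
Skolem function arity = 5

5


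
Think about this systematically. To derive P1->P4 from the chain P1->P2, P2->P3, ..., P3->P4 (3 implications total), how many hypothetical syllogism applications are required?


With 3 implications in a chain connecting 4 propositions:
P1->P2, P2->P3, ..., P3->P4
Steps needed = (number of implications) - 1 = 3 - 1 = 2

2


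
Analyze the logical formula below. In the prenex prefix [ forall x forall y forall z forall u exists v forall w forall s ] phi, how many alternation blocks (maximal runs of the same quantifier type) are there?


Quantifier-type sequence: A A A A E A A  (A=forall, E=exists)
Group into maximal same-type runs:
  Ax4 | Ex1 | Ax2
Number of blocks = 3

3


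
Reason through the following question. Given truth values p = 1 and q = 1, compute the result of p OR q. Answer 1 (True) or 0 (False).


p = 1, q = 1
Operation: p OR q
Evaluate: 1 OR 1 = 1

1


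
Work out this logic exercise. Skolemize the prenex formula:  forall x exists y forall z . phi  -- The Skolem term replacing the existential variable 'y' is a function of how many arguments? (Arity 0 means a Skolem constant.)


Quantifier prefix: forall x exists y forall z
'y' is existentially quantified at position 2.
Universal variables preceding it: x
Skolem function arity = 1

1


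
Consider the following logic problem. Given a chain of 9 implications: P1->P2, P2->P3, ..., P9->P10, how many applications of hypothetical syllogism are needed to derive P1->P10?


With 9 implications in a chain connecting 10 propositions:
P1->P2, P2->P3, ..., P9->P10
Steps needed = (number of implications) - 1 = 9 - 1 = 8

8


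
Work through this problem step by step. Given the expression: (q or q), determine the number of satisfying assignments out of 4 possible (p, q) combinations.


Check all 4 assignments:
p=0, q=0: 0
p=0, q=1: 1
p=1, q=0: 0
p=1, q=1: 1
Count of True = 2

2


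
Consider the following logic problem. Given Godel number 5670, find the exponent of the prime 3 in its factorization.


Factorize 5670 by dividing by 3 repeatedly.
Division steps: 3 divides 5670 exactly 4 time(s).
Exponent of 3 = 4

4


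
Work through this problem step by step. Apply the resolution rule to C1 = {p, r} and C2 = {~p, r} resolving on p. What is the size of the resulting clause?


Remove p from C1 and ~p from C2.
C1 remainder: {r}
C2 remainder: {r}
Union (resolvent): {r}
Resolvent has 1 literal(s).

1


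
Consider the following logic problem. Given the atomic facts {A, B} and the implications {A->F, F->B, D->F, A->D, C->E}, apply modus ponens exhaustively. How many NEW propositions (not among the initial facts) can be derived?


Initial facts: {A, B}
Apply modus ponens to closure:
  A and A->F  =>  F
  A and A->D  =>  D
Final known: {A, B, D, F}
New propositions: {D, F}
Count = 2

2


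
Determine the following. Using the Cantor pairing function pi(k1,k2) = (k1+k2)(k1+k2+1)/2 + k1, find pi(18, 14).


k1 + k2 = 32
(k1+k2)(k1+k2+1)/2 = 32 * 33 / 2 = 528
pi = 528 + 18 = 546

546


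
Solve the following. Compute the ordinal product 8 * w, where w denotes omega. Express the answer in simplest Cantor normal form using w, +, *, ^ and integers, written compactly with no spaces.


Compute 8 * w.
Ordinal * is associative and left-distributive over +, but NOT commutative; for finite n>1, n*w = w but w*n stays w*n.
For finite n>0, n * w = sup{n*k : k<w} = w. So 8 * w = w.
Result = w

w
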